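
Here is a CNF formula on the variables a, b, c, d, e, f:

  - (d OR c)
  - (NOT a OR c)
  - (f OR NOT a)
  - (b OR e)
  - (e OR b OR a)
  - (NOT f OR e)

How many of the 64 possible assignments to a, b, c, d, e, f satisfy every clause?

19

Split on a, then e.
  a=T, e=T: remaining (b,c,d,f) ∈ {(F,T,F,T); (F,T,T,T); (T,T,F,T); (T,T,T,T)} — 4.
  a=T, e=F: a clause becomes empty — 0.
  a=F, e=T: b, f free; 3 ways for (c,d) × 2^2 = 12.
  a=F, e=F: remaining (b,c,d,f) ∈ {(T,F,T,F); (T,T,F,F); (T,T,T,F)} — 3.
Total: 4 + 0 + 12 + 3 = 19.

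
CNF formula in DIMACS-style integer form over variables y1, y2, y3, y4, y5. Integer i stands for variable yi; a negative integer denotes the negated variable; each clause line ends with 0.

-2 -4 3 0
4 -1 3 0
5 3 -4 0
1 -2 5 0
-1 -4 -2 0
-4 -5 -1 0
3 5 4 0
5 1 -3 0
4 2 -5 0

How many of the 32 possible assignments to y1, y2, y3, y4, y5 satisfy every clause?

Split on y4, then y5.
  y4=1, y5=1: remaining (y1,y2,y3) ∈ {(0,0,0); (0,0,1); (0,1,1)} — 3.
  y4=1, y5=0: remaining (y1,y2,y3) ∈ {(1,0,1)} — 1.
  y4=0, y5=1: remaining (y1,y2,y3) ∈ {(0,1,0); (0,1,1); (1,1,1)} — 3.
  y4=0, y5=0: remaining (y1,y2,y3) ∈ {(1,0,1); (1,1,1)} — 2.
Total: 3 + 1 + 3 + 2 = 9.

9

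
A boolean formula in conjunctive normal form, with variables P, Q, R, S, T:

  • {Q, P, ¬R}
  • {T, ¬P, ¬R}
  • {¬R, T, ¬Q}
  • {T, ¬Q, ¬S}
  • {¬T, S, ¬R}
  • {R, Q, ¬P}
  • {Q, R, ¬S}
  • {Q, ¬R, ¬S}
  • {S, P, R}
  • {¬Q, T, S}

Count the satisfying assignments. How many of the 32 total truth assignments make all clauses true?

Satisfying assignments:
  P=0 Q=1 R=0 S=1 T=1
  P=0 Q=1 R=1 S=1 T=1
  P=1 Q=1 R=0 S=0 T=1
  P=1 Q=1 R=0 S=1 T=1
  P=1 Q=1 R=1 S=1 T=1
Count: 5.

5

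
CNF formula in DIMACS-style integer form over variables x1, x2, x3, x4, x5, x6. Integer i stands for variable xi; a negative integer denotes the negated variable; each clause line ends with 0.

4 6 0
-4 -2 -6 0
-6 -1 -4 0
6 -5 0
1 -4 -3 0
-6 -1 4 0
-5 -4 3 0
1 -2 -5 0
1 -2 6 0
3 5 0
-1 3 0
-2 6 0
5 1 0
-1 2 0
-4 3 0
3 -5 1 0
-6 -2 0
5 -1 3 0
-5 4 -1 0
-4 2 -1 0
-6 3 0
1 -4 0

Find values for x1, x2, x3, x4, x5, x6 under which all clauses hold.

x1=False  x2=False  x3=True  x4=False  x5=True  x6=True

Check each clause:
  1. (x4 \/ x6) — x6 is true.
  2. (~x4 \/ ~x6 \/ ~x2) — ~x4 is true.
  3. (~x6 \/ ~x4 \/ ~x1) — ~x4 is true.
  4. (x6 \/ ~x5) — x6 is true.
  5. (~x4 \/ x1 \/ ~x3) — ~x4 is true.
  6. (~x1 \/ ~x6 \/ x4) — ~x1 is true.
  7. (x3 \/ ~x5 \/ ~x4) — x3 is true.
  8. (~x2 \/ ~x5 \/ x1) — ~x2 is true.
  9. (x1 \/ x6 \/ ~x2) — ~x2 is true.
  10. (x5 \/ x3) — x3 is true.
  11. (x3 \/ ~x1) — x3 is true.
  12. (x6 \/ ~x2) — x6 is true.
  13. (x5 \/ x1) — x5 is true.
  14. (~x1 \/ x2) — ~x1 is true.
  15. (x3 \/ ~x4) — x3 is true.
  16. (x1 \/ ~x5 \/ x3) — x3 is true.
  17. (~x2 \/ ~x6) — ~x2 is true.
  18. (~x1 \/ x5 \/ x3) — x3 is true.
  19. (~x1 \/ ~x5 \/ x4) — ~x1 is true.
  20. (~x4 \/ ~x1 \/ x2) — ~x4 is true.
  21. (x3 \/ ~x6) — x3 is true.
  22. (~x4 \/ x1) — ~x4 is true.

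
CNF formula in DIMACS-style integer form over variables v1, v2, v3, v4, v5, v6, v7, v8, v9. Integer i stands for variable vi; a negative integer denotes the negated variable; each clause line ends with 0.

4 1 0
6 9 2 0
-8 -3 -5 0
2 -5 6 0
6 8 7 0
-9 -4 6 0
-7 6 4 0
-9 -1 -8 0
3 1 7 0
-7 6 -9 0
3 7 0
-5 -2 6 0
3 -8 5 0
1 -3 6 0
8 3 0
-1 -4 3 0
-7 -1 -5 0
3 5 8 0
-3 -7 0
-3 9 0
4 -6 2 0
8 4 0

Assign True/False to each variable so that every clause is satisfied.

v1=F  v2=F  v3=T  v4=T  v5=F  v6=T  v7=F  v8=T  v9=T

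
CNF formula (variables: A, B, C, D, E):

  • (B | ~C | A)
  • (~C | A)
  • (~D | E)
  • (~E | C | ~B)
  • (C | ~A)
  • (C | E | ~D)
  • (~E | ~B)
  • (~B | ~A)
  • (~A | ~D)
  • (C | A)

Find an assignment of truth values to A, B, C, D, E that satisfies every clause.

A = True  B = False  C = True  D = False  E = True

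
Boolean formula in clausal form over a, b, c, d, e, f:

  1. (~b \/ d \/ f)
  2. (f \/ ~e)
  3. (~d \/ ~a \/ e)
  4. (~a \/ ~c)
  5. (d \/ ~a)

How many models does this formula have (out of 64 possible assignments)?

Case analysis on a and d:
  a=1, d=1: remaining (b,c,e,f) ∈ {(0,0,1,1); (1,0,1,1)} — 2.
  a=1, d=0: a clause becomes empty — 0.
  a=0, d=1: b, c free; 3 ways for (e,f) × 2^2 = 12.
  a=0, d=0: c free; 5 ways for (b,e,f) × 2^1 = 10.
Total: 2 + 0 + 12 + 10 = 24.

24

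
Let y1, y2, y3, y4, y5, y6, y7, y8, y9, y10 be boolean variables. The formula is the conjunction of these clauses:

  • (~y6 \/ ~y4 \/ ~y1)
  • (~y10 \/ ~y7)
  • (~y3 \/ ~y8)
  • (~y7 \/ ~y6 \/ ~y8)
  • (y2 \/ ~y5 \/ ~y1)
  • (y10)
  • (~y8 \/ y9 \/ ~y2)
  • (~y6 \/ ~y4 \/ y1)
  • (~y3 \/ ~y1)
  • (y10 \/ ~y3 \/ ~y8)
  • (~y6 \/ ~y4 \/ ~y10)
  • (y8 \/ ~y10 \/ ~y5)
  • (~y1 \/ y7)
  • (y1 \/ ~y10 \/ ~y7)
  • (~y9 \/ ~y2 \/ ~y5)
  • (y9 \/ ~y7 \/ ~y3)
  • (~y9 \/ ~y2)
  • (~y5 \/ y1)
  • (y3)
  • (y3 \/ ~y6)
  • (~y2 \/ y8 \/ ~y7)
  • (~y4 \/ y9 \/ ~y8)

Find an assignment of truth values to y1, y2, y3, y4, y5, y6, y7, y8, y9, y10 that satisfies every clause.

y1 = False, y2 = False, y3 = True, y4 = True, y5 = False, y6 = False, y7 = False, y8 = False, y9 = False, y10 = True

Check each clause:
  1. (~y4 \/ ~y1 \/ ~y6) — ~y6 is true.
  2. (~y10 \/ ~y7) — ~y7 is true.
  3. (~y8 \/ ~y3) — ~y8 is true.
  4. (~y8 \/ ~y7 \/ ~y6) — ~y8 is true.
  5. (~y1 \/ y2 \/ ~y5) — ~y5 is true.
  6. (y10) — y10 is true.
  7. (y9 \/ ~y2 \/ ~y8) — ~y8 is true.
  8. (~y4 \/ ~y6 \/ y1) — ~y6 is true.
  9. (~y1 \/ ~y3) — ~y1 is true.
  10. (y10 \/ ~y8 \/ ~y3) — ~y8 is true.
  11. (~y6 \/ ~y4 \/ ~y10) — ~y6 is true.
  12. (y8 \/ ~y5 \/ ~y10) — ~y5 is true.
  13. (~y1 \/ y7) — ~y1 is true.
  14. (~y10 \/ y1 \/ ~y7) — ~y7 is true.
  15. (~y9 \/ ~y2 \/ ~y5) — ~y5 is true.
  16. (~y3 \/ ~y7 \/ y9) — ~y7 is true.
  17. (~y9 \/ ~y2) — ~y2 is true.
  18. (y1 \/ ~y5) — ~y5 is true.
  19. (y3) — y3 is true.
  20. (y3 \/ ~y6) — ~y6 is true.
  21. (~y7 \/ y8 \/ ~y2) — ~y7 is true.
  22. (y9 \/ ~y8 \/ ~y4) — ~y8 is true.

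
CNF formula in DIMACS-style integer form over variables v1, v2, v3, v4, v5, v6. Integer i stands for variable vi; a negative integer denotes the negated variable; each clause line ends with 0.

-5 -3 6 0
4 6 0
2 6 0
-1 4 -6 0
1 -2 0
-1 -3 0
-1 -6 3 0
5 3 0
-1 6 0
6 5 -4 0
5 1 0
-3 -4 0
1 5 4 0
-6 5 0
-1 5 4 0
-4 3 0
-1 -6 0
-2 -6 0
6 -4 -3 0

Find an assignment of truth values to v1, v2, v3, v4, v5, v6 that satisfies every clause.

v1=F, v2=F, v3=F, v4=F, v5=T, v6=T

Check each clause:
  1. (!v5 || !v3 || v6) — !v3 is true.
  2. (v6 || v4) — v6 is true.
  3. (v6 || v2) — v6 is true.
  4. (!v6 || v4 || !v1) — !v1 is true.
  5. (!v2 || v1) — !v2 is true.
  6. (!v3 || !v1) — !v3 is true.
  7. (!v1 || !v6 || v3) — !v1 is true.
  8. (v5 || v3) — v5 is true.
  9. (!v1 || v6) — !v1 is true.
  10. (v5 || !v4 || v6) — !v4 is true.
  11. (v5 || v1) — v5 is true.
  12. (!v4 || !v3) — !v4 is true.
  13. (v4 || v1 || v5) — v5 is true.
  14. (v5 || !v6) — v5 is true.
  15. (v5 || !v1 || v4) — v5 is true.
  16. (v3 || !v4) — !v4 is true.
  17. (!v6 || !v1) — !v1 is true.
  18. (!v6 || !v2) — !v2 is true.
  19. (!v3 || v6 || !v4) — !v4 is true.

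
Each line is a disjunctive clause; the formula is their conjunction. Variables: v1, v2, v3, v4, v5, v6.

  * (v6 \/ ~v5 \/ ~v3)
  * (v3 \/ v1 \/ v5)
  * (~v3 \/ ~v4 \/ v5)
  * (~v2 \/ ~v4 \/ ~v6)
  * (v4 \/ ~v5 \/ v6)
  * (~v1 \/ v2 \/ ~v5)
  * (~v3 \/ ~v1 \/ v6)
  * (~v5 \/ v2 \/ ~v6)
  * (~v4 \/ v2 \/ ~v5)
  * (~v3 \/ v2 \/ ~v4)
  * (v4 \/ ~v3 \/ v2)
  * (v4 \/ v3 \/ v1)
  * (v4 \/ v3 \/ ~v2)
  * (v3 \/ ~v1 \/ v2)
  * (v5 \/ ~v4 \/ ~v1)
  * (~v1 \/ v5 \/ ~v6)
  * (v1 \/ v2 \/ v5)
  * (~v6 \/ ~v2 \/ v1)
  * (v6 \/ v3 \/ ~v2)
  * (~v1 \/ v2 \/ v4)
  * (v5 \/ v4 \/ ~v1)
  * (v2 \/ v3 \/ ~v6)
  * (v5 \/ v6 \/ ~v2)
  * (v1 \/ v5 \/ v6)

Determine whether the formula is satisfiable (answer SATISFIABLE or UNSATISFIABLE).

SATISFIABLE

Branch on v1: take v1 = True.
Branch on v2: take v2 = True.
The remaining clauses are satisfied by v3 = True, v4 = False, v5 = True, v6 = True.
Every clause has at least one true literal under this assignment.
So v1=True, v2=True, v3=True, v4=False, v5=True, v6=True is a satisfying assignment.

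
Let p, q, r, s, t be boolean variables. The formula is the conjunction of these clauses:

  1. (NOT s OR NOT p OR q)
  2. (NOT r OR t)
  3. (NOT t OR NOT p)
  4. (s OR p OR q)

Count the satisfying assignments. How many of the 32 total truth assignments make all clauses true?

12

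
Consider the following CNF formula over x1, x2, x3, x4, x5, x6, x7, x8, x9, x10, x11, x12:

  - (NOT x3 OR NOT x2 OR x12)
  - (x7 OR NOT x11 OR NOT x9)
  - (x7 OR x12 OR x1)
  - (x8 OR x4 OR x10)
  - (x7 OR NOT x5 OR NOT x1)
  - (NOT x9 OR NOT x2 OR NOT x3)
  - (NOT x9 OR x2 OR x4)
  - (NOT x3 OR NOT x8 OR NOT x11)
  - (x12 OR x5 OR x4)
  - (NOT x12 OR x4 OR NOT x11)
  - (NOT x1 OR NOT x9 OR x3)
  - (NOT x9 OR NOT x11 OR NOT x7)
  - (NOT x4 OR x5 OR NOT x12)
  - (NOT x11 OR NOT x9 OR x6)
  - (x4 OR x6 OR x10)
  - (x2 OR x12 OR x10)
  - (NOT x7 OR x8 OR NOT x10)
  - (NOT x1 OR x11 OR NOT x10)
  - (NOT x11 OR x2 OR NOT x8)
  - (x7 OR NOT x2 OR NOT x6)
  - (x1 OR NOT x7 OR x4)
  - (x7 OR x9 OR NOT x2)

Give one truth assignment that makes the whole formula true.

x1 = True, x2 = True, x3 = False, x4 = True, x5 = True, x6 = False, x7 = True, x8 = True, x9 = False, x10 = True, x11 = True, x12 = True

Check each clause:
  1. (NOT x3 OR x12 OR NOT x2) — x12 is true.
  2. (NOT x11 OR x7 OR NOT x9) — x7 is true.
  3. (x7 OR x1 OR x12) — x1 is true.
  4. (x4 OR x10 OR x8) — x8 is true.
  5. (NOT x1 OR x7 OR NOT x5) — x7 is true.
  6. (NOT x3 OR NOT x9 OR NOT x2) — NOT x3 is true.
  7. (x4 OR NOT x9 OR x2) — x2 is true.
  8. (NOT x3 OR NOT x11 OR NOT x8) — NOT x3 is true.
  9. (x4 OR x5 OR x12) — x5 is true.
  10. (x4 OR NOT x12 OR NOT x11) — x4 is true.
  11. (x3 OR NOT x1 OR NOT x9) — NOT x9 is true.
  12. (NOT x11 OR NOT x9 OR NOT x7) — NOT x9 is true.
  13. (NOT x12 OR x5 OR NOT x4) — x5 is true.
  14. (NOT x11 OR NOT x9 OR x6) — NOT x9 is true.
  15. (x4 OR x10 OR x6) — x10 is true.
  16. (x2 OR x10 OR x12) — x10 is true.
  17. (NOT x7 OR x8 OR NOT x10) — x8 is true.
  18. (NOT x10 OR x11 OR NOT x1) — x11 is true.
  19. (NOT x11 OR NOT x8 OR x2) — x2 is true.
  20. (x7 OR NOT x6 OR NOT x2) — NOT x6 is true.
  21. (x4 OR x1 OR NOT x7) — x1 is true.
  22. (NOT x2 OR x9 OR x7) — x7 is true.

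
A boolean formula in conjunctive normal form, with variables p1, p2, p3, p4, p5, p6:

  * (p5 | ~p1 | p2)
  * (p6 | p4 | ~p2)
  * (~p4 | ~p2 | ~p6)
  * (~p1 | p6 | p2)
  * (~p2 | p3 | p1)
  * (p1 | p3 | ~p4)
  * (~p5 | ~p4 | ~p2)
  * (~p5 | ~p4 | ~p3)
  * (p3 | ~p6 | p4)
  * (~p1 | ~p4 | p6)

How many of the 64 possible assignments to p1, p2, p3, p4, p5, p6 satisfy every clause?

15

Split on p4, then p2.
  p4=T, p2=T: remaining (p1,p3,p5,p6) ∈ {(F,T,F,F)} — 1.
  p4=T, p2=F: remaining (p1,p3,p5,p6) ∈ {(F,T,F,F); (F,T,F,T); (T,F,T,T)} — 3.
  p4=F, p2=T: remaining (p1,p3,p5,p6) ∈ {(F,T,F,T); (F,T,T,T); (T,T,F,T); (T,T,T,T)} — 4.
  p4=F, p2=F: 7 of the 16 assignments to (p1,p3,p5,p6) work.
Total: 1 + 3 + 4 + 7 = 15.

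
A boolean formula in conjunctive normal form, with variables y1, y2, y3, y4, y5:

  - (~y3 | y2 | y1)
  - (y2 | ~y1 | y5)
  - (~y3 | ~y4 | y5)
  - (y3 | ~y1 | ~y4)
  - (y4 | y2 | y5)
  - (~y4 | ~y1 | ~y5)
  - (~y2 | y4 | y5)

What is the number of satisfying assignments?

Case analysis on y4 and y5:
  y4=1, y5=1: remaining (y1,y2,y3) ∈ {(0,0,0); (0,1,0); (0,1,1)} — 3.
  y4=1, y5=0: remaining (y1,y2,y3) ∈ {(0,0,0); (0,1,0)} — 2.
  y4=0, y5=1: 7 of the 8 assignments to (y1,y2,y3) work.
  y4=0, y5=0: a clause becomes empty — 0.
Total: 3 + 2 + 7 + 0 = 12.

12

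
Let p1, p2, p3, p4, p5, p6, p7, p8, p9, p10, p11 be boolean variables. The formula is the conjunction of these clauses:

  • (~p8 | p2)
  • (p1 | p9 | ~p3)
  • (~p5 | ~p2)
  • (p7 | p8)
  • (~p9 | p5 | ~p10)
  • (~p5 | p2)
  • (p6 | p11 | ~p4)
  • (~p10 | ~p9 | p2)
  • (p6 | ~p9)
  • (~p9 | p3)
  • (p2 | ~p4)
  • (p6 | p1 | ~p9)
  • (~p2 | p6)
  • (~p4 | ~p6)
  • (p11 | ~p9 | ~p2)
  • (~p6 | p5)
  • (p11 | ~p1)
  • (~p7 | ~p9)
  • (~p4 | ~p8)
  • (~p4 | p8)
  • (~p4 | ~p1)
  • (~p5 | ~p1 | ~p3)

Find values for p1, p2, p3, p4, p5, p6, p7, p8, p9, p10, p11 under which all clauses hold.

Pure literal: p4 appears only negated; assign p4 = False.
p10 occurs only negated in the remaining clauses — set p10 = False.
Branch on p1: take p1 = True.
  then p11 is forced to True.
The remaining clauses are satisfied by p2 = False, p3 = True, p5 = False, p6 = False, p7 = True, p8 = False, p9 = False.
Every clause has at least one true literal under this assignment.

p1=1, p2=0, p3=1, p4=0, p5=0, p6=0, p7=1, p8=0, p9=0, p10=0, p11=1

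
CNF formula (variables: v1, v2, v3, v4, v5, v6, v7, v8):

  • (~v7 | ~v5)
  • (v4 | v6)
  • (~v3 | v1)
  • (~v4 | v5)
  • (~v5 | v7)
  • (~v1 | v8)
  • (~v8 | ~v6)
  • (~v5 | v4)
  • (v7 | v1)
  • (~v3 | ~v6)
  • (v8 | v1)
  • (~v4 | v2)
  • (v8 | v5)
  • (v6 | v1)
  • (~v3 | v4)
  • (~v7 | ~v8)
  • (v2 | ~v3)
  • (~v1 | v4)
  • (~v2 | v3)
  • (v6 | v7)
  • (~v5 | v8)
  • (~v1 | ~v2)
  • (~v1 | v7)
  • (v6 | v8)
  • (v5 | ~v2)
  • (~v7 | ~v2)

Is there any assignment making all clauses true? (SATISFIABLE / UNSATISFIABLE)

UNSATISFIABLE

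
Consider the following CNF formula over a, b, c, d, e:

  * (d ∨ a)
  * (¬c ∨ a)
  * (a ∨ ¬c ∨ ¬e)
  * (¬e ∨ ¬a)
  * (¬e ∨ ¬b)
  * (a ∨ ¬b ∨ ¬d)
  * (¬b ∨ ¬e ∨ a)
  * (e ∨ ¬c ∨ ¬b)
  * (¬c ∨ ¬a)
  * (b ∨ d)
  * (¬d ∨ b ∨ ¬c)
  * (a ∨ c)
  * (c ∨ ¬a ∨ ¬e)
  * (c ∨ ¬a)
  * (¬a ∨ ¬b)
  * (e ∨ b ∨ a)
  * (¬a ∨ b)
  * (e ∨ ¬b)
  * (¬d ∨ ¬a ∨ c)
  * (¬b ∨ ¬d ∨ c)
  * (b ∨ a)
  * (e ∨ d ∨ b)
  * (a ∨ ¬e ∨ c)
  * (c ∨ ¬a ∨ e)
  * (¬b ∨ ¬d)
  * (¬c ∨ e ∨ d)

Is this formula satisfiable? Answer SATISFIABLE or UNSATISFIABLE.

UNSATISFIABLE

a = True:
  propagation gives e=False, c=False; an empty clause results — contradiction.
a = False:
  propagation gives d=True, c=False; an empty clause results — contradiction.
Every branch closes, so no satisfying assignment exists.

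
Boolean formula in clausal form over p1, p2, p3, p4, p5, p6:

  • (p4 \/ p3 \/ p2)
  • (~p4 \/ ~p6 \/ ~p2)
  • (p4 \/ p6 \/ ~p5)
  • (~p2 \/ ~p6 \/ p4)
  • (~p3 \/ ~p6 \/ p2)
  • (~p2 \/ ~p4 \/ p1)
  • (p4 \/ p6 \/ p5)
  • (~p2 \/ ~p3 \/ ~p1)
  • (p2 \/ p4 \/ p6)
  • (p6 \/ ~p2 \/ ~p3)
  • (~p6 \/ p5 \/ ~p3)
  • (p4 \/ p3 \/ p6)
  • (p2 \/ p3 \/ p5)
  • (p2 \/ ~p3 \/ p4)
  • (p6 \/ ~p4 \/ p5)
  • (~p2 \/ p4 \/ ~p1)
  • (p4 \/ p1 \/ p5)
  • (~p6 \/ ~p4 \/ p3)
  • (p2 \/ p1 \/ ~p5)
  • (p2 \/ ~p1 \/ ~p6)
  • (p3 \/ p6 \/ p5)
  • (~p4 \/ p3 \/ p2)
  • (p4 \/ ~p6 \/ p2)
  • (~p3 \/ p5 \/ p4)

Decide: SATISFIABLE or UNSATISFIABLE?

Set p1 = True and propagate.
For the remaining variables, p2 = True, p3 = False, p4 = True, p5 = True, p6 = False works.
So p1 = 1, p2 = 1, p3 = 0, p4 = 1, p5 = 1, p6 = 0 is a satisfying assignment.

SATISFIABLE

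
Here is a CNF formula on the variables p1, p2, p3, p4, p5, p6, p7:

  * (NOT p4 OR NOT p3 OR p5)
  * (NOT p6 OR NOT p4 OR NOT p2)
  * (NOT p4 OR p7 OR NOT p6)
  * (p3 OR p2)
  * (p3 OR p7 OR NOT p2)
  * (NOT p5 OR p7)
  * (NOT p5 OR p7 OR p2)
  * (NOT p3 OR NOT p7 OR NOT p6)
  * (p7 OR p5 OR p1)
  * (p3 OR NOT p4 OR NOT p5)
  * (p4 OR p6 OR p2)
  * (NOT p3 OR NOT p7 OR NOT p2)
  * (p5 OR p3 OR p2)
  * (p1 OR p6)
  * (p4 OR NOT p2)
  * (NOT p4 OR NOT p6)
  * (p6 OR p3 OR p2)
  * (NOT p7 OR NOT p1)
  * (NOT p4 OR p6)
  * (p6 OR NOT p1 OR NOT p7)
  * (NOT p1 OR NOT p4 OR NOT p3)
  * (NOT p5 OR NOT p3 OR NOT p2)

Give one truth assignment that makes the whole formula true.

p1=T, p2=F, p3=T, p4=F, p5=F, p6=T, p7=F

Check each clause:
  1. (NOT p4 OR p5 OR NOT p3) — NOT p4 is true.
  2. (NOT p6 OR NOT p4 OR NOT p2) — NOT p4 is true.
  3. (NOT p6 OR p7 OR NOT p4) — NOT p4 is true.
  4. (p2 OR p3) — p3 is true.
  5. (p3 OR p7 OR NOT p2) — p3 is true.
  6. (p7 OR NOT p5) — NOT p5 is true.
  7. (p2 OR p7 OR NOT p5) — NOT p5 is true.
  8. (NOT p6 OR NOT p7 OR NOT p3) — NOT p7 is true.
  9. (p5 OR p7 OR p1) — p1 is true.
  10. (NOT p5 OR p3 OR NOT p4) — p3 is true.
  11. (p2 OR p6 OR p4) — p6 is true.
  12. (NOT p7 OR NOT p2 OR NOT p3) — NOT p7 is true.
  13. (p5 OR p2 OR p3) — p3 is true.
  14. (p6 OR p1) — p1 is true.
  15. (NOT p2 OR p4) — NOT p2 is true.
  16. (NOT p4 OR NOT p6) — NOT p4 is true.
  17. (p3 OR p6 OR p2) — p3 is true.
  18. (NOT p1 OR NOT p7) — NOT p7 is true.
  19. (NOT p4 OR p6) — NOT p4 is true.
  20. (NOT p7 OR p6 OR NOT p1) — NOT p7 is true.
  21. (NOT p4 OR NOT p3 OR NOT p1) — NOT p4 is true.
  22. (NOT p2 OR NOT p5 OR NOT p3) — NOT p5 is true.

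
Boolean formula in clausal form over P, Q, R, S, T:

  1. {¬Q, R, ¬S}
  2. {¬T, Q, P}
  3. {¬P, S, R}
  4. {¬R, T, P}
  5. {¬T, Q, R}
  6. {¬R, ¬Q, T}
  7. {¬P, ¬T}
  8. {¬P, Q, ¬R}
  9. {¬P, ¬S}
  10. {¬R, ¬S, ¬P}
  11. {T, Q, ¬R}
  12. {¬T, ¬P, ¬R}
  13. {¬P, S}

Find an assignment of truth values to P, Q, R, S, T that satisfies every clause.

Try P = False.
Branch on Q: take Q = True.
Try R = True.
  then T is forced to True.
S is now unconstrained; take S = True.
Every clause has at least one true literal under this assignment.
Check each clause:
  1. {¬S, ¬Q, R} — R is true.
  2. {P, ¬T, Q} — Q is true.
  3. {S, ¬P, R} — R is true.
  4. {¬R, P, T} — T is true.
  5. {Q, R, ¬T} — Q is true.
  6. {T, ¬Q, ¬R} — T is true.
  7. {¬P, ¬T} — ¬P is true.
  8. {¬R, ¬P, Q} — Q is true.
  9. {¬P, ¬S} — ¬P is true.
  10. {¬R, ¬P, ¬S} — ¬P is true.
  11. {Q, ¬R, T} — Q is true.
  12. {¬R, ¬T, ¬P} — ¬P is true.
  13. {¬P, S} — S is true.

P=F, Q=T, R=T, S=T, T=T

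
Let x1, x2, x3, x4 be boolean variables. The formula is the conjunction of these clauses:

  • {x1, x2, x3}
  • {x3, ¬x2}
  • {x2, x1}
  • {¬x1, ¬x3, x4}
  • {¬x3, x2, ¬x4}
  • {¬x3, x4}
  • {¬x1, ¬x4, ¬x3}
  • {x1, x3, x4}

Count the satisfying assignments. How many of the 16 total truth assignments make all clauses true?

3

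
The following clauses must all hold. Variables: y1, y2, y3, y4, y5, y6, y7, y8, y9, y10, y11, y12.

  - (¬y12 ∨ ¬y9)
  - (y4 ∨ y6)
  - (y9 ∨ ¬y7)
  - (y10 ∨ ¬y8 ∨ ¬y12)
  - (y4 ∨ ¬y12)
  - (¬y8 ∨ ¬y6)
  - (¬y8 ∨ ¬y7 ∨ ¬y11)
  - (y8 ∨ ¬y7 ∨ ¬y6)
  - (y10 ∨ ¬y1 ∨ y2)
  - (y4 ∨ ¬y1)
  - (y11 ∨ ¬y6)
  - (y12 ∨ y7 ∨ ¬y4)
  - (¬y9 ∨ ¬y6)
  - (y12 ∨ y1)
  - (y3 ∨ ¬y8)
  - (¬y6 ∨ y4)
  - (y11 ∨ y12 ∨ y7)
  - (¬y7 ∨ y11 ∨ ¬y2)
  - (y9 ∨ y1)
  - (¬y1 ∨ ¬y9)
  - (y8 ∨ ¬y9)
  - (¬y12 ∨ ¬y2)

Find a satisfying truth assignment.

Pure literal: y3 appears only positively; assign y3 = True.
y10 occurs only positively in the remaining clauses — set y10 = True.
Try y1 = True.
  then y4 is forced to True.
  then y9 is forced to False.
  then y7 is forced to False.
  then y12 is forced to True.
  then y2 is forced to False.
The remaining clauses are satisfied by y5 = True, y6 = True, y8 = False, y11 = True.

y1=T  y2=F  y3=T  y4=T  y5=T  y6=T  y7=F  y8=F  y9=F  y10=T  y11=T  y12=T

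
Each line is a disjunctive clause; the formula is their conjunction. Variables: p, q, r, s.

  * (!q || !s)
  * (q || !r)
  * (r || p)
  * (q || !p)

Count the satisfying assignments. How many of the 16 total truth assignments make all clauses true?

Satisfying assignments:
  p=0 q=1 r=1 s=0
  p=1 q=1 r=0 s=0
  p=1 q=1 r=1 s=0
Count: 3.

3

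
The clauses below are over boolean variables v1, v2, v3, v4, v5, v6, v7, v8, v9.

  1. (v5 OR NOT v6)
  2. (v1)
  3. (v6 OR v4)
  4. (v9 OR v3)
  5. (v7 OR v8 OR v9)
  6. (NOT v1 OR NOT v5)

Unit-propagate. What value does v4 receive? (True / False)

True

(v1) stands alone — v1 = True.
(NOT v1 OR NOT v5): since v1 = True, the clause reduces to (NOT v5). v5 = False.
(NOT v6 OR v5) with v5 = False leaves only NOT v6, so v6 = False.
In (v6 OR v4), v6 is now false; v4 must hold, so v4 = True.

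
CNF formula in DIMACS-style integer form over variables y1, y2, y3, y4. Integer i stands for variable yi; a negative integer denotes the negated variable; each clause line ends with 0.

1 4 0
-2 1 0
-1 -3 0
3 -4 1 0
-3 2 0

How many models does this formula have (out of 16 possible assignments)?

Satisfying assignments:
  y1=1 y2=0 y3=0 y4=0
  y1=1 y2=0 y3=0 y4=1
  y1=1 y2=1 y3=0 y4=0
  y1=1 y2=1 y3=0 y4=1
That's 4 in total.

4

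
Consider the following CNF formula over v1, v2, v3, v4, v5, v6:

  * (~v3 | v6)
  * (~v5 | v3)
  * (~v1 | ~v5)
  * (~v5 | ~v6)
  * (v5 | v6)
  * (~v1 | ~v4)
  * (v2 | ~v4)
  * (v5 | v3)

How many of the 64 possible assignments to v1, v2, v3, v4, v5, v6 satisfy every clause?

Satisfying assignments:
  v1=F v2=F v3=T v4=F v5=F v6=T
  v1=F v2=T v3=T v4=F v5=F v6=T
  v1=F v2=T v3=T v4=T v5=F v6=T
  v1=T v2=F v3=T v4=F v5=F v6=T
  v1=T v2=T v3=T v4=F v5=F v6=T
That's 5 in total.

5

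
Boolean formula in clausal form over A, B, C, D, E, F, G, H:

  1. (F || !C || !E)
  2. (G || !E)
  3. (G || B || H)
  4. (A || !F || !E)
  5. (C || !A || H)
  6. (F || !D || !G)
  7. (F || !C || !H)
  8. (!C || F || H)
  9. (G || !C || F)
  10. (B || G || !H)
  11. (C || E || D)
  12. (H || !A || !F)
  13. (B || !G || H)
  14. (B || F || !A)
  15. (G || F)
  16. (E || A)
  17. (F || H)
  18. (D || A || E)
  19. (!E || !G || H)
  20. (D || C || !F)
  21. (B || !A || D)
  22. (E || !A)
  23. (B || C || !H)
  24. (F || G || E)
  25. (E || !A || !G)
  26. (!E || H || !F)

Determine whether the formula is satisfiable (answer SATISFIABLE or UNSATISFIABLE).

SATISFIABLE

B occurs only positively in the remaining clauses — set B = True.
Branch on A: take A = True.
  then E is forced to True.
  then G is forced to True.
  then H is forced to True.
For the remaining variables, C = False, D = False, F = False works.
So A = 1, B = 1, C = 0, D = 0, E = 1, F = 0, G = 1, H = 1 is a satisfying assignment.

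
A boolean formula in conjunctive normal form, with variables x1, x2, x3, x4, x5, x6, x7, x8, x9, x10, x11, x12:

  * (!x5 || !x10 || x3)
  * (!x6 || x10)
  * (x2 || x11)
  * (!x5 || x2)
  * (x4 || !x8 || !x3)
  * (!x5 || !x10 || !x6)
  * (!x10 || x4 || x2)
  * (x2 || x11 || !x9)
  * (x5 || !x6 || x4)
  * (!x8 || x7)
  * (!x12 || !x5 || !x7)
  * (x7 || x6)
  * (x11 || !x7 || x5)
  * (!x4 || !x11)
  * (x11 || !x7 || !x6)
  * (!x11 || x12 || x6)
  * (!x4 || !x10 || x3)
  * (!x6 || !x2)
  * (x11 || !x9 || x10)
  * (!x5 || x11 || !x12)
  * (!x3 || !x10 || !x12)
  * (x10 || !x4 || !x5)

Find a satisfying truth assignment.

Set x2 = True and propagate.
  then x6 is forced to False.
  then x7 is forced to True.
Try x3 = True.
The remaining clauses are satisfied by x1 = True, x4 = True, x5 = True, x8 = True, x9 = True, x10 = True, x11 = False, x12 = False.
Check each clause:
  1. (!x10 || !x5 || x3) — x3 is true.
  2. (x10 || !x6) — !x6 is true.
  3. (x11 || x2) — x2 is true.
  4. (!x5 || x2) — x2 is true.
  5. (!x8 || !x3 || x4) — x4 is true.
  6. (!x6 || !x10 || !x5) — !x6 is true.
  7. (x2 || x4 || !x10) — x2 is true.
  8. (!x9 || x2 || x11) — x2 is true.
  9. (x4 || x5 || !x6) — !x6 is true.
  10. (!x8 || x7) — x7 is true.
  11. (!x12 || !x7 || !x5) — !x12 is true.
  12. (x7 || x6) — x7 is true.
  13. (x11 || x5 || !x7) — x5 is true.
  14. (!x4 || !x11) — !x11 is true.
  15. (!x6 || !x7 || x11) — !x6 is true.
  16. (x6 || x12 || !x11) — !x11 is true.
  17. (x3 || !x4 || !x10) — x3 is true.
  18. (!x2 || !x6) — !x6 is true.
  19. (x11 || !x9 || x10) — x10 is true.
  20. (!x5 || x11 || !x12) — !x12 is true.
  21. (!x3 || !x10 || !x12) — !x12 is true.
  22. (!x4 || !x5 || x10) — x10 is true.

x1=1, x2=1, x3=1, x4=1, x5=1, x6=0, x7=1, x8=1, x9=1, x10=1, x11=0, x12=0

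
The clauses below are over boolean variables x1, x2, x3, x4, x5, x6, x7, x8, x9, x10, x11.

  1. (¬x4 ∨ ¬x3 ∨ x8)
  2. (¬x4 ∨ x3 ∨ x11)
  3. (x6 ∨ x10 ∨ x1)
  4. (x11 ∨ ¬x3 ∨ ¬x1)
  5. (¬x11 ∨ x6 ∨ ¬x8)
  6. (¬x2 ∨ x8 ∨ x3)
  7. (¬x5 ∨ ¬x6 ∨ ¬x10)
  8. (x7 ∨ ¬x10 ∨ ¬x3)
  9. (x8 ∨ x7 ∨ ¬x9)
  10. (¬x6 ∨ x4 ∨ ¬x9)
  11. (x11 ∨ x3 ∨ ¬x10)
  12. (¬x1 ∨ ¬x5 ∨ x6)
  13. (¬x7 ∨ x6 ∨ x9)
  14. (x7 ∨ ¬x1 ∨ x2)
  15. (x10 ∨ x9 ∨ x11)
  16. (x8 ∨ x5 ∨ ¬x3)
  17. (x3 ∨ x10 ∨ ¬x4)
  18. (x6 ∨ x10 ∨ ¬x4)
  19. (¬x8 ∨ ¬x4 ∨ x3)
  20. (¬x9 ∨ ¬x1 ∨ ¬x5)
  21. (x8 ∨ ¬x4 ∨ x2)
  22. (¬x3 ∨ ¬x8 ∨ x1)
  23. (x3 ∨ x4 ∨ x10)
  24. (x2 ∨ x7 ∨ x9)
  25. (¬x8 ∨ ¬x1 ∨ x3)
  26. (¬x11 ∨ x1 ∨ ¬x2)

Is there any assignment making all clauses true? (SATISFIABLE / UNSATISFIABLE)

SATISFIABLE

Set x1 = True and propagate.
Set x2 = False and propagate.
  then x7 is forced to True.
For the remaining variables, x3 = True, x4 = True, x5 = False, x6 = True, x8 = True, x9 = True, x10 = False, x11 = True works.
So x1 = T, x2 = F, x3 = T, x4 = T, x5 = F, x6 = T, x7 = T, x8 = T, x9 = T, x10 = F, x11 = T is a satisfying assignment.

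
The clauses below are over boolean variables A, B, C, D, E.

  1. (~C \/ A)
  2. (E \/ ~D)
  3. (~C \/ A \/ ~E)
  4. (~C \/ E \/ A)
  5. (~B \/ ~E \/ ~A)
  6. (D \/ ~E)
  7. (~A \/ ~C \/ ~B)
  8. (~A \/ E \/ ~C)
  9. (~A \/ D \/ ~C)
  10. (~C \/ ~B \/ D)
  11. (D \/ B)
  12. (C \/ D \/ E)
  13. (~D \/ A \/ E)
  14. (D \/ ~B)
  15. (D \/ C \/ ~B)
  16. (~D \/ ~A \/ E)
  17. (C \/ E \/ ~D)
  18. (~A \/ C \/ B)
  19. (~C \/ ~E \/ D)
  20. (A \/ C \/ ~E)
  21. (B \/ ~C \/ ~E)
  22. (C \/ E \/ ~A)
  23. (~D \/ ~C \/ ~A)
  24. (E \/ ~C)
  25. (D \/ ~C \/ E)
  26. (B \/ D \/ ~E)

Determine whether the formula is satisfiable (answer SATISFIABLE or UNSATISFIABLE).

C = True:
  propagation gives A=True, B=False, E=True; an empty clause results — contradiction.
C = False:
  D = True:
    propagation gives E=True, A=True, B=False; an empty clause results — contradiction.
  D = False:
    propagation gives E=False; an empty clause results — contradiction.
Every branch closes, so no satisfying assignment exists.

UNSATISFIABLE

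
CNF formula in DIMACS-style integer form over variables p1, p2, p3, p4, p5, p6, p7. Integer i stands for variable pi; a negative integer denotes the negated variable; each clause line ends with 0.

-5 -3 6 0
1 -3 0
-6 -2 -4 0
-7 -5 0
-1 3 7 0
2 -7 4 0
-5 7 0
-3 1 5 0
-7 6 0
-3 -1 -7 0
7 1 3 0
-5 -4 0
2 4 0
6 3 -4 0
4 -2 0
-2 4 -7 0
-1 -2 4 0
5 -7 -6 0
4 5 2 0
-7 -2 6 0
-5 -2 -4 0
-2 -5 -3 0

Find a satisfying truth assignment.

Set p1 = True and propagate.
Branch on p2: take p2 = False.
  then p4 is forced to True.
  then p5 is forced to False.
For the remaining variables, p3 = True, p6 = True, p7 = False works.
Every clause has at least one true literal under this assignment.
Check each clause:
  1. (~p3 \/ ~p5 \/ p6) — ~p5 is true.
  2. (p1 \/ ~p3) — p1 is true.
  3. (~p4 \/ ~p6 \/ ~p2) — ~p2 is true.
  4. (~p5 \/ ~p7) — ~p7 is true.
  5. (p7 \/ p3 \/ ~p1) — p3 is true.
  6. (p2 \/ ~p7 \/ p4) — ~p7 is true.
  7. (~p5 \/ p7) — ~p5 is true.
  8. (~p3 \/ p5 \/ p1) — p1 is true.
  9. (p6 \/ ~p7) — ~p7 is true.
  10. (~p1 \/ ~p7 \/ ~p3) — ~p7 is true.
  11. (p3 \/ p1 \/ p7) — p1 is true.
  12. (~p4 \/ ~p5) — ~p5 is true.
  13. (p4 \/ p2) — p4 is true.
  14. (~p4 \/ p3 \/ p6) — p3 is true.
  15. (p4 \/ ~p2) — p4 is true.
  16. (p4 \/ ~p7 \/ ~p2) — ~p7 is true.
  17. (p4 \/ ~p1 \/ ~p2) — p4 is true.
  18. (~p6 \/ p5 \/ ~p7) — ~p7 is true.
  19. (p4 \/ p5 \/ p2) — p4 is true.
  20. (~p2 \/ ~p7 \/ p6) — ~p7 is true.
  21. (~p2 \/ ~p5 \/ ~p4) — ~p5 is true.
  22. (~p5 \/ ~p3 \/ ~p2) — ~p5 is true.

p1 = True  p2 = False  p3 = True  p4 = True  p5 = False  p6 = True  p7 = False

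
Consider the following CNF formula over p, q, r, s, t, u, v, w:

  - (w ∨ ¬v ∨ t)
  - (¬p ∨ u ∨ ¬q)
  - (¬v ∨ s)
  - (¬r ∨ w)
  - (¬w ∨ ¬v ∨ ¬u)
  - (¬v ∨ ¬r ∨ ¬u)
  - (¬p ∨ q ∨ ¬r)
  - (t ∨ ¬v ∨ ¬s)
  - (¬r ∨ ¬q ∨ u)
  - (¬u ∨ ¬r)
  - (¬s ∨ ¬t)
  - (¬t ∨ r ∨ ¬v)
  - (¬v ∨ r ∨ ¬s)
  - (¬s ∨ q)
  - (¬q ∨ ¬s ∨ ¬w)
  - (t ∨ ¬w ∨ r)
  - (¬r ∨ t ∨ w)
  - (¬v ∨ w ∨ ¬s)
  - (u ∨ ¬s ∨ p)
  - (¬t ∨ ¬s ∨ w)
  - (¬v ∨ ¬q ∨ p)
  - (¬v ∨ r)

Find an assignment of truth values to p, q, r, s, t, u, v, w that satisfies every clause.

p=F  q=F  r=T  s=F  t=F  u=F  v=F  w=T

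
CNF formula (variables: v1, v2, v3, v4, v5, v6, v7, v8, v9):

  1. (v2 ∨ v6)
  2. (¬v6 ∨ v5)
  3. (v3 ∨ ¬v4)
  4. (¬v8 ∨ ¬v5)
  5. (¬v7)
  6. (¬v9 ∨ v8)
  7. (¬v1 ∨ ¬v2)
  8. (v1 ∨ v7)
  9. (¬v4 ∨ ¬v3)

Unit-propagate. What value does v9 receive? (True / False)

(¬v7) is a unit clause: v7 = False.
In (v7 ∨ v1), v7 is now false; v1 must hold, so v1 = True.
(¬v2 ∨ ¬v1) with v1 = True leaves only ¬v2, so v2 = False.
From (v6 ∨ v2) and v2 = False: v6 = True.
(v5 ∨ ¬v6) with v6 = True leaves only v5, so v5 = True.
From (¬v5 ∨ ¬v8) and v5 = True: v8 = False.
(v8 ∨ ¬v9) with v8 = False leaves only ¬v9, so v9 = False.

False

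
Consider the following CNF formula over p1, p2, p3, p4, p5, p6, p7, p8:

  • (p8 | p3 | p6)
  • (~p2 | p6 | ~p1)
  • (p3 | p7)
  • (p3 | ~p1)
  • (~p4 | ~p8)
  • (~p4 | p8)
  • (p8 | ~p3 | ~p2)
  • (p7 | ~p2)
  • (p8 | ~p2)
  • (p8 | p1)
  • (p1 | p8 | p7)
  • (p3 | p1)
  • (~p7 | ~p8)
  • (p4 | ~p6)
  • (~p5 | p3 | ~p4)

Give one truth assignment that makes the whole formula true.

Pure literal: p2 appears only negated; assign p2 = False.
Pure literal: p5 appears only negated; assign p5 = False.
Try p1 = True.
  then p3 is forced to True.
The remaining clauses are satisfied by p4 = False, p6 = False, p7 = False, p8 = False.
Every clause has at least one true literal under this assignment.

p1=1  p2=0  p3=1  p4=0  p5=0  p6=0  p7=0  p8=0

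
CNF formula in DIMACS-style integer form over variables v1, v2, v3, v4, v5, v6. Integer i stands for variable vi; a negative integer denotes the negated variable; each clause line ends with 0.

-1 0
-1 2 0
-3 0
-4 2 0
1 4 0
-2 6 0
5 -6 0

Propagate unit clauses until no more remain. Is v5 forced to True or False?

Unit clause (~v1) sets v1 = False.
(~v3) stands alone — v3 = False.
(v1 \/ v4): since v1 = False, the clause reduces to (v4). v4 = True.
In (v2 \/ ~v4), ~v4 is now false; v2 must hold, so v2 = True.
(~v2 \/ v6): since v2 = True, the clause reduces to (v6). v6 = True.
In (v5 \/ ~v6), ~v6 is now false; v5 must hold, so v5 = True.

True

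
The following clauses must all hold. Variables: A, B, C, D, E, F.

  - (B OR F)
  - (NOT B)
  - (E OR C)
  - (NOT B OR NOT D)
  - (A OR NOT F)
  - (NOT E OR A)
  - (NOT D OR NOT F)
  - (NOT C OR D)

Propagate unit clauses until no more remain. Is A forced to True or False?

(NOT B) is a unit clause: B = False.
From (B OR F) and B = False: F = True.
(NOT F OR A): since F = True, the clause reduces to (A). A = True.

True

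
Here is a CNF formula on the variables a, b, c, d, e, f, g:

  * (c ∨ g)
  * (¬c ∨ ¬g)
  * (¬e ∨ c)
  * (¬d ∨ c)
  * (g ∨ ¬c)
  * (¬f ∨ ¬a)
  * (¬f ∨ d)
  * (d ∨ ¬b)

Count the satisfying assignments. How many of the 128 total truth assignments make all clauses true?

2

Satisfying assignments:
  a=0 b=0 c=0 d=0 e=0 f=0 g=1
  a=1 b=0 c=0 d=0 e=0 f=0 g=1
That's 2 in total.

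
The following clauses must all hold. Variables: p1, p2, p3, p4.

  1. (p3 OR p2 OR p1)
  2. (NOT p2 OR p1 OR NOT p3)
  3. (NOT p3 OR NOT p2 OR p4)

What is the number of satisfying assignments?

11

Split on p2, then p3.
  p2=T, p3=T: remaining (p1,p4) ∈ {(T,T)} — 1.
  p2=T, p3=F: remaining (p1,p4) ∈ {(F,F); (F,T); (T,F); (T,T)} — 4.
  p2=F, p3=T: remaining (p1,p4) ∈ {(F,F); (F,T); (T,F); (T,T)} — 4.
  p2=F, p3=F: remaining (p1,p4) ∈ {(T,F); (T,T)} — 2.
Total: 1 + 4 + 4 + 2 = 11.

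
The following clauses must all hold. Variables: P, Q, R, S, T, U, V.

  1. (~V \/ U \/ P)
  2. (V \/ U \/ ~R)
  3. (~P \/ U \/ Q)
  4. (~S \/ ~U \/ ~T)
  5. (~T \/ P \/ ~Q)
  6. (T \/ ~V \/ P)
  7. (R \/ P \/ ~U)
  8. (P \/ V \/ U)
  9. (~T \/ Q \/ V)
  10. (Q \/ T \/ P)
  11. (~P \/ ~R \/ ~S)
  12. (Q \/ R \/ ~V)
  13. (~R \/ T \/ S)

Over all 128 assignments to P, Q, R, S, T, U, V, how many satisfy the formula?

Case analysis on P and T:
  P=T, T=T: 10 of the 32 assignments to (Q,R,S,U,V) work.
  P=T, T=F: S free; 5 ways for (Q,R,U,V) × 2^1 = 10.
  P=F, T=T: remaining (Q,R,S,U,V) ∈ {(F,T,F,T,T)} — 1.
  P=F, T=F: remaining (Q,R,S,U,V) ∈ {(T,T,T,T,F)} — 1.
Total: 10 + 10 + 1 + 1 = 22.

22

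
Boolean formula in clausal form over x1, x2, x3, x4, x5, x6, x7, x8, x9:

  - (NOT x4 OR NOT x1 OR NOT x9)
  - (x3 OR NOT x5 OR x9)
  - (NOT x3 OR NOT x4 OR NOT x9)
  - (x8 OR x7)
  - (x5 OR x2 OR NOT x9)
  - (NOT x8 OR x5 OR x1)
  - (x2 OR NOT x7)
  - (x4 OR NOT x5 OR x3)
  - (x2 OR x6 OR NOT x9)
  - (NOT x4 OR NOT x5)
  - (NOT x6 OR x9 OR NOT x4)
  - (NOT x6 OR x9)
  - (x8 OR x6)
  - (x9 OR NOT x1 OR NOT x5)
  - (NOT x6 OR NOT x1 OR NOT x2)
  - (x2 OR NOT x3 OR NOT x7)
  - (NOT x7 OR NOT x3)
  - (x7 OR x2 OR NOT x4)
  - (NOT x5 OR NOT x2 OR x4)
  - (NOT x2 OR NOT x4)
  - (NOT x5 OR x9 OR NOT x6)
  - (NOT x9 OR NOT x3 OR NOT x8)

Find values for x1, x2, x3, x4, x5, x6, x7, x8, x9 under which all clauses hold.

x1=T, x2=F, x3=F, x4=F, x5=F, x6=F, x7=F, x8=T, x9=F

Try x1 = True.
The remaining clauses are satisfied by x2 = False, x3 = False, x4 = False, x5 = False, x6 = False, x7 = False, x8 = True, x9 = False.
Every clause has at least one true literal under this assignment.
Check each clause:
  1. (NOT x1 OR NOT x9 OR NOT x4) — NOT x4 is true.
  2. (x3 OR NOT x5 OR x9) — NOT x5 is true.
  3. (NOT x3 OR NOT x9 OR NOT x4) — NOT x4 is true.
  4. (x8 OR x7) — x8 is true.
  5. (x5 OR NOT x9 OR x2) — NOT x9 is true.
  6. (x5 OR NOT x8 OR x1) — x1 is true.
  7. (NOT x7 OR x2) — NOT x7 is true.
  8. (x4 OR x3 OR NOT x5) — NOT x5 is true.
  9. (NOT x9 OR x6 OR x2) — NOT x9 is true.
  10. (NOT x5 OR NOT x4) — NOT x5 is true.
  11. (NOT x6 OR NOT x4 OR x9) — NOT x6 is true.
  12. (x9 OR NOT x6) — NOT x6 is true.
  13. (x8 OR x6) — x8 is true.
  14. (NOT x1 OR NOT x5 OR x9) — NOT x5 is true.
  15. (NOT x6 OR NOT x1 OR NOT x2) — NOT x6 is true.
  16. (NOT x3 OR NOT x7 OR x2) — NOT x7 is true.
  17. (NOT x7 OR NOT x3) — NOT x7 is true.
  18. (x2 OR NOT x4 OR x7) — NOT x4 is true.
  19. (NOT x5 OR NOT x2 OR x4) — NOT x5 is true.
  20. (NOT x2 OR NOT x4) — NOT x4 is true.
  21. (x9 OR NOT x5 OR NOT x6) — NOT x6 is true.
  22. (NOT x3 OR NOT x8 OR NOT x9) — NOT x3 is true.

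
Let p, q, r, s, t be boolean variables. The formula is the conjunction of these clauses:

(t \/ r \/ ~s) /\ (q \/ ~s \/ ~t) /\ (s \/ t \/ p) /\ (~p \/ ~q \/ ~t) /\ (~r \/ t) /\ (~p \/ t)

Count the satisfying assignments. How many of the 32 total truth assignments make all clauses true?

8

Split on t, then p.
  t=1, p=1: remaining (q,r,s) ∈ {(0,0,0); (0,1,0)} — 2.
  t=1, p=0: r free; 3 ways for (q,s) × 2^1 = 6.
  t=0, p=1: a clause becomes empty — 0.
  t=0, p=0: a clause becomes empty — 0.
Total: 2 + 6 + 0 + 0 = 8.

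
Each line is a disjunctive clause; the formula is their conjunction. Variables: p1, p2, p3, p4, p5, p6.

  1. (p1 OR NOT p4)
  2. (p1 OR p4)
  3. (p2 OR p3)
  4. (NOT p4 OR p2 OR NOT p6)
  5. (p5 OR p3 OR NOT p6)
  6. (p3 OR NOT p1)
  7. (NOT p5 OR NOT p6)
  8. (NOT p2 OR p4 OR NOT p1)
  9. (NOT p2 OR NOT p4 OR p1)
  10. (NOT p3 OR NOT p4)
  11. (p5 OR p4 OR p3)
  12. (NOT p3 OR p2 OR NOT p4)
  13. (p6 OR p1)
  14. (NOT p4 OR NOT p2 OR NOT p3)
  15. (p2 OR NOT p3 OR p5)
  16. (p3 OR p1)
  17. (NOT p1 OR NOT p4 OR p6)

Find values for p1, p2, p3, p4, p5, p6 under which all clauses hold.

Try p1 = True.
  then p3 is forced to True.
  then p4 is forced to False.
  then p2 is forced to False.
  then p5 is forced to True.
  then p6 is forced to False.
Every clause has at least one true literal under this assignment.

p1 = 1, p2 = 0, p3 = 1, p4 = 0, p5 = 1, p6 = 0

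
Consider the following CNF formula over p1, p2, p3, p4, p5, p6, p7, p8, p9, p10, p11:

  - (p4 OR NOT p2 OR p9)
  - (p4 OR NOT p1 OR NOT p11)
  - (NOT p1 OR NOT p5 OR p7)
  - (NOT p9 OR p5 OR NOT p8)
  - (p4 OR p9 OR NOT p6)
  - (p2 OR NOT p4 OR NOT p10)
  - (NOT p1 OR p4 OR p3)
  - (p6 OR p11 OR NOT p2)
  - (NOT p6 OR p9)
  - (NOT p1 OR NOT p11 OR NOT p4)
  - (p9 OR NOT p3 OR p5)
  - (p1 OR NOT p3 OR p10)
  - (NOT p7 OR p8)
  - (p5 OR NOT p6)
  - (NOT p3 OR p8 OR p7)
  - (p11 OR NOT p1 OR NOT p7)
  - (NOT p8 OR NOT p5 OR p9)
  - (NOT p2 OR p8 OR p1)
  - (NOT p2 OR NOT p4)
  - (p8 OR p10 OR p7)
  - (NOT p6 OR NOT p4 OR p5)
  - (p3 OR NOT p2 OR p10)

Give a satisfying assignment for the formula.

p1=False, p2=False, p3=False, p4=True, p5=False, p6=False, p7=False, p8=True, p9=False, p10=False, p11=True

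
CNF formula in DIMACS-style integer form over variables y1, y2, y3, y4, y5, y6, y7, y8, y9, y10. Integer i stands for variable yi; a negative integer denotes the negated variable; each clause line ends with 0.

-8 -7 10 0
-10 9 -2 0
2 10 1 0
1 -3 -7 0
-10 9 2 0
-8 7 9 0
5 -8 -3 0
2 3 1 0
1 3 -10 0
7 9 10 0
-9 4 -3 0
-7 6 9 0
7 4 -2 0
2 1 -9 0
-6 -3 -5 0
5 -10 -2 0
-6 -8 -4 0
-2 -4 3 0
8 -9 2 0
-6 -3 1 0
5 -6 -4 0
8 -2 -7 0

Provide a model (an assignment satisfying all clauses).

y1=True, y2=False, y3=False, y4=False, y5=True, y6=False, y7=True, y8=True, y9=True, y10=True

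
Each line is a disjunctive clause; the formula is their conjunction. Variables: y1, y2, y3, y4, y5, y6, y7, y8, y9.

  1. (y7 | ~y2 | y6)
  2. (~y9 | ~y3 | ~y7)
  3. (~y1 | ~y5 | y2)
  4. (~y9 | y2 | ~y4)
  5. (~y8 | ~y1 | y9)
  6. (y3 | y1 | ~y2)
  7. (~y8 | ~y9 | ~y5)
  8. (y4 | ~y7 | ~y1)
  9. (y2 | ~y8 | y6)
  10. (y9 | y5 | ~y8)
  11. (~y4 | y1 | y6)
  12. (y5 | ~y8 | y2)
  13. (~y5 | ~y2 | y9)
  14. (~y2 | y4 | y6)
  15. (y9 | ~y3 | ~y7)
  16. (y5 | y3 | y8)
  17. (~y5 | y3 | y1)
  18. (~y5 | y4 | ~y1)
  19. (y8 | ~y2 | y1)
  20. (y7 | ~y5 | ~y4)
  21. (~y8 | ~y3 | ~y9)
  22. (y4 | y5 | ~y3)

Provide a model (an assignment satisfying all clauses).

y1=False, y2=False, y3=True, y4=False, y5=True, y6=True, y7=False, y8=False, y9=False

y6 occurs only positively in the remaining clauses — set y6 = True.
Branch on y1: take y1 = False.
Try y2 = False.
For the remaining variables, y3 = True, y4 = False, y5 = True, y7 = False, y8 = False, y9 = False works.
Check each clause:
  1. (~y2 | y6 | y7) — y6 is true.
  2. (~y9 | ~y7 | ~y3) — ~y7 is true.
  3. (~y5 | ~y1 | y2) — ~y1 is true.
  4. (y2 | ~y4 | ~y9) — ~y4 is true.
  5. (~y1 | ~y8 | y9) — ~y8 is true.
  6. (~y2 | y1 | y3) — y3 is true.
  7. (~y9 | ~y5 | ~y8) — ~y8 is true.
  8. (y4 | ~y1 | ~y7) — ~y7 is true.
  9. (y6 | y2 | ~y8) — ~y8 is true.
  10. (~y8 | y9 | y5) — ~y8 is true.
  11. (y6 | ~y4 | y1) — ~y4 is true.
  12. (~y8 | y5 | y2) — ~y8 is true.
  13. (~y2 | y9 | ~y5) — ~y2 is true.
  14. (y6 | y4 | ~y2) — ~y2 is true.
  15. (~y3 | y9 | ~y7) — ~y7 is true.
  16. (y3 | y8 | y5) — y3 is true.
  17. (y1 | y3 | ~y5) — y3 is true.
  18. (y4 | ~y1 | ~y5) — ~y1 is true.
  19. (y8 | y1 | ~y2) — ~y2 is true.
  20. (y7 | ~y5 | ~y4) — ~y4 is true.
  21. (~y9 | ~y8 | ~y3) — ~y8 is true.
  22. (y4 | ~y3 | y5) — y5 is true.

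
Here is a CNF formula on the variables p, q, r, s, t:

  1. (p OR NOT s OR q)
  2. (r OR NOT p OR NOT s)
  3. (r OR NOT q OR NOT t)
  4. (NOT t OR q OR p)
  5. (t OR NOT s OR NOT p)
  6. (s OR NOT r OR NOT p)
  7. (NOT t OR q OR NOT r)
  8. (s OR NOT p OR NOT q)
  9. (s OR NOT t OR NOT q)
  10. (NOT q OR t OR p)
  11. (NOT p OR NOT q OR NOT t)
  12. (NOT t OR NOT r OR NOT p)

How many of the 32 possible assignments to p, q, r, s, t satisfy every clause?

5

Satisfying assignments:
  p=0 q=0 r=0 s=0 t=0
  p=0 q=0 r=1 s=0 t=0
  p=0 q=1 r=1 s=1 t=1
  p=1 q=0 r=0 s=0 t=0
  p=1 q=0 r=0 s=0 t=1
Count: 5.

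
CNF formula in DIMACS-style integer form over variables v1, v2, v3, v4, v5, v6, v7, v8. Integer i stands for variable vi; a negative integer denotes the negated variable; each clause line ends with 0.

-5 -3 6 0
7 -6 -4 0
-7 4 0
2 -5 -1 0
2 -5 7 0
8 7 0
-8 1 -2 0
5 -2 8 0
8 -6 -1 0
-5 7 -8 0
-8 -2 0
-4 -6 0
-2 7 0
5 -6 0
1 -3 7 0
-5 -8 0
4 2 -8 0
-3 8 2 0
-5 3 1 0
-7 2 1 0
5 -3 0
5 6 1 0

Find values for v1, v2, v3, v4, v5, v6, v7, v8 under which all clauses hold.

v1=T, v2=T, v3=F, v4=T, v5=T, v6=F, v7=T, v8=F

Set v1 = True and propagate.
Set v2 = True and propagate.
  then v8 is forced to False.
  then v7 is forced to True.
  then v4 is forced to True.
  then v5 is forced to True.
  then v6 is forced to False.
  then v3 is forced to False.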